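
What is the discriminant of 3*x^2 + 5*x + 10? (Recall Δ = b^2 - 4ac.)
Δ = -95

For a quadratic a x^2 + b x + c the discriminant is Δ = b^2 - 4ac = (5)^2 - 4*(3)*(10) = 25 - (120) = -95.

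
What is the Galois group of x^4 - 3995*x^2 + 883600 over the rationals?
Gal(K/Q) = Z/2Z (cyclic of order 2)

f factors as (x^2 - 3760)(x^2 - 235), so the splitting field is K = Q(sqrt(3760), sqrt(235)). The squarefree part of 3760 is 235 and the squarefree part of 235 is also 235, so sqrt(3760) and sqrt(235) are both rational multiples of sqrt(235). Hence Q(sqrt(3760)) = Q(sqrt(235)) = Q(sqrt(235)), and the splitting field collapses to a single degree-2 extension with Galois group Z/2Z.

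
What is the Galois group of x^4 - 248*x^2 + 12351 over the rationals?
Gal(K/Q) = V_4 (Klein four-group, Z/2Z × Z/2Z)

f factors as (x^2 - 69)(x^2 - 179), so the splitting field is K = Q(sqrt(69), sqrt(179)). The elements 69, 179, 12351 are all non-squares in Q, so sqrt(69) and sqrt(179) generate independent quadratic extensions. Thus [K:Q] = 4 and Gal(K/Q) is generated by the two order-2 automorphisms sqrt(69) ↦ -sqrt(69) and sqrt(179) ↦ -sqrt(179), giving V_4.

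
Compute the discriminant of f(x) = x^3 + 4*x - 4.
Δ = -688

For a depressed cubic x^3 + p x + q the discriminant is Δ = -4 p^3 - 27 q^2 = -4*(4)^3 - 27*(-4)^2 = -256 - 432 = -688.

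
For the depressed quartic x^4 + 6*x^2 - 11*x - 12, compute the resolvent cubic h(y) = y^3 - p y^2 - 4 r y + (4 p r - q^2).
h(y) = y^3 - 6*y^2 + 48*y - 409

Identify coefficients: p = 6, q = -11, r = -12.
Plug into h(y) = y^3 - p y^2 - 4 r y + (4 p r - q^2):
  h(y) = y^3 - (6) y^2 - 4*(-12) y + (4*(6)*(-12) - (-11)^2)
       = y^3 + (-6) y^2 + (48) y + (-409).
Simplifying: h(y) = y^3 - 6*y^2 + 48*y - 409.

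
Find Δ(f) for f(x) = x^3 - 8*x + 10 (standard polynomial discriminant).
Δ = -652

For a depressed cubic x^3 + p x + q the discriminant is Δ = -4 p^3 - 27 q^2 = -4*(-8)^3 - 27*(10)^2 = 2048 - 2700 = -652.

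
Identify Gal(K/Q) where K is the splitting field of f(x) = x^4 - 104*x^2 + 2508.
Gal(K/Q) = V_4 (Klein four-group, Z/2Z × Z/2Z)

f factors as (x^2 - 38)(x^2 - 66), so the splitting field is K = Q(sqrt(38), sqrt(66)). The elements 38, 66, 2508 are all non-squares in Q, so sqrt(38) and sqrt(66) generate independent quadratic extensions. Thus [K:Q] = 4 and Gal(K/Q) is generated by the two order-2 automorphisms sqrt(38) ↦ -sqrt(38) and sqrt(66) ↦ -sqrt(66), giving V_4.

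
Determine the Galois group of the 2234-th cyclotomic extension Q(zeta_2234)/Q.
|Gal(Q(zeta_2234)/Q)| = phi(2234) = 1116; group ≅ (Z/2234Z)^* ≅ Z/1116Z

The n-th cyclotomic polynomial Φ_2234(x) is the minimal polynomial of zeta_2234 over Q and has degree phi(2234) = 1116. So Q(zeta_2234) is a degree-1116 Galois extension with Galois group (Z/2234Z)^*. By CRT, (Z/2234Z)^* ≅ (Z/2Z)^* × (Z/1117Z)^*. Each prime-power unit group is (Z/2Z)^* ≅ trivial group (order 1); (Z/1117Z)^* ≅ Z/1116Z. Hence Gal(Q(zeta_2234)/Q) ≅ Z/1116Z.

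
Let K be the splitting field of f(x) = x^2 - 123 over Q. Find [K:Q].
[K:Q] = 2

The polynomial x^2 - 123 is irreducible over Q since 123 is not a perfect square. Its splitting field is Q(sqrt(123)), which has degree 2 over Q.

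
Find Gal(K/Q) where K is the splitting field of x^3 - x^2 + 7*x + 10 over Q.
Gal(K/Q) = S_3 (symmetric group of order 6)

Compute the discriminant of x^3 + (-1)*x^2 + (7)*x + (10): Δ = -5243. Since Δ is not a rational square, the Galois group is not contained in A_3; it must be the full S_3 (irreducibility of the cubic rules out anything smaller).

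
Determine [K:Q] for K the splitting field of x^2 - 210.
[K:Q] = 2

The polynomial x^2 - 210 is irreducible over Q since 210 is not a perfect square. Its splitting field is Q(sqrt(210)), which has degree 2 over Q.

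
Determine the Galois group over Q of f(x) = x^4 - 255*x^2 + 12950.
Gal(K/Q) = V_4 (Klein four-group, Z/2Z × Z/2Z)

f factors as (x^2 - 70)(x^2 - 185), so the splitting field is K = Q(sqrt(70), sqrt(185)). The elements 70, 185, 12950 are all non-squares in Q, so sqrt(70) and sqrt(185) generate independent quadratic extensions. Thus [K:Q] = 4 and Gal(K/Q) is generated by the two order-2 automorphisms sqrt(70) ↦ -sqrt(70) and sqrt(185) ↦ -sqrt(185), giving V_4.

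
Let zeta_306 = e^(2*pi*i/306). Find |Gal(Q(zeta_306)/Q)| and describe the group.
|Gal(Q(zeta_306)/Q)| = phi(306) = 96; group ≅ (Z/306Z)^* ≅ Z/6Z × Z/16Z

The n-th cyclotomic polynomial Φ_306(x) is the minimal polynomial of zeta_306 over Q and has degree phi(306) = 96. So Q(zeta_306) is a degree-96 Galois extension with Galois group (Z/306Z)^*. By CRT, (Z/306Z)^* ≅ (Z/2Z)^* × (Z/9Z)^* × (Z/17Z)^*. Each prime-power unit group is (Z/2Z)^* ≅ trivial group (order 1); (Z/9Z)^* ≅ Z/6Z; (Z/17Z)^* ≅ Z/16Z. Hence Gal(Q(zeta_306)/Q) ≅ Z/6Z × Z/16Z.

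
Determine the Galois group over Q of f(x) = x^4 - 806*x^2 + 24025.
Gal(K/Q) = Z/2Z (cyclic of order 2)

f factors as (x^2 - 31)(x^2 - 775), so the splitting field is K = Q(sqrt(31), sqrt(775)). The squarefree part of 31 is 31 and the squarefree part of 775 is also 31, so sqrt(31) and sqrt(775) are both rational multiples of sqrt(31). Hence Q(sqrt(31)) = Q(sqrt(775)) = Q(sqrt(31)), and the splitting field collapses to a single degree-2 extension with Galois group Z/2Z.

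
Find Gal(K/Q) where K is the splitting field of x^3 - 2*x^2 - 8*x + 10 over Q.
Gal(K/Q) = S_3 (symmetric group of order 6)

Compute the discriminant of x^3 + (-2)*x^2 + (-8)*x + (10): Δ = 2804. Since Δ is not a rational square, the Galois group is not contained in A_3; it must be the full S_3 (irreducibility of the cubic rules out anything smaller).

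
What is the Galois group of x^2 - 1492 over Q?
Gal(K/Q) = Z/2Z (cyclic of order 2)

x^2 - 1492 is irreducible over Q since 1492 is not a rational square. The splitting field Q(sqrt(1492)) has degree 2 over Q, and its unique nontrivial automorphism is sqrt(1492) ↦ -sqrt(1492). Hence Gal(Q(sqrt(1492))/Q) = Z/2Z.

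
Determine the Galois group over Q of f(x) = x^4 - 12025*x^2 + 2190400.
Gal(K/Q) = Z/2Z (cyclic of order 2)

f factors as (x^2 - 185)(x^2 - 11840), so the splitting field is K = Q(sqrt(185), sqrt(11840)). The squarefree part of 185 is 185 and the squarefree part of 11840 is also 185, so sqrt(185) and sqrt(11840) are both rational multiples of sqrt(185). Hence Q(sqrt(185)) = Q(sqrt(11840)) = Q(sqrt(185)), and the splitting field collapses to a single degree-2 extension with Galois group Z/2Z.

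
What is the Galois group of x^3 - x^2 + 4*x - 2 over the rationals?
Gal(K/Q) = S_3 (symmetric group of order 6)

Compute the discriminant of x^3 + (-1)*x^2 + (4)*x + (-2): Δ = -212. Since Δ is not a rational square, the Galois group is not contained in A_3; it must be the full S_3 (irreducibility of the cubic rules out anything smaller).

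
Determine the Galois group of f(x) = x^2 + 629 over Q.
Gal(K/Q) = Z/2Z (cyclic of order 2)

x^2 + 629 is irreducible over Q since -629 is not a rational square. The splitting field Q(sqrt(-629)) has degree 2 over Q, and its unique nontrivial automorphism is sqrt(-629) ↦ -sqrt(-629). Hence Gal(Q(sqrt(-629))/Q) = Z/2Z.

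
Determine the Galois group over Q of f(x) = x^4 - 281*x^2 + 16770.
Gal(K/Q) = V_4 (Klein four-group, Z/2Z × Z/2Z)

f factors as (x^2 - 195)(x^2 - 86), so the splitting field is K = Q(sqrt(195), sqrt(86)). The elements 195, 86, 16770 are all non-squares in Q, so sqrt(195) and sqrt(86) generate independent quadratic extensions. Thus [K:Q] = 4 and Gal(K/Q) is generated by the two order-2 automorphisms sqrt(195) ↦ -sqrt(195) and sqrt(86) ↦ -sqrt(86), giving V_4.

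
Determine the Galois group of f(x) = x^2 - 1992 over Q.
Gal(K/Q) = Z/2Z (cyclic of order 2)

x^2 - 1992 is irreducible over Q since 1992 is not a rational square. The splitting field Q(sqrt(1992)) has degree 2 over Q, and its unique nontrivial automorphism is sqrt(1992) ↦ -sqrt(1992). Hence Gal(Q(sqrt(1992))/Q) = Z/2Z.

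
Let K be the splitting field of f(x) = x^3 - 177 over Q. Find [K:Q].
[K:Q] = 6

x^3 - 177 has one real root r = 177^(1/3) and two complex roots r*zeta_3, r*zeta_3^2 where zeta_3 = e^(2*pi*i/3). The splitting field is Q(r, zeta_3). [Q(r):Q] = 3 and [Q(zeta_3):Q] = 2 with gcd = 1, so [Q(r, zeta_3):Q] = 3 * 2 = 6.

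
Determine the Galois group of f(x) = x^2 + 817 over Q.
Gal(K/Q) = Z/2Z (cyclic of order 2)

x^2 + 817 is irreducible over Q since -817 is not a rational square. The splitting field Q(sqrt(-817)) has degree 2 over Q, and its unique nontrivial automorphism is sqrt(-817) ↦ -sqrt(-817). Hence Gal(Q(sqrt(-817))/Q) = Z/2Z.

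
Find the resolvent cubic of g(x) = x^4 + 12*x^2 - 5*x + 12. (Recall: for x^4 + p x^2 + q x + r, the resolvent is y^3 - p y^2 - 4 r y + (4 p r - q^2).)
h(y) = y^3 - 12*y^2 - 48*y + 551

Identify coefficients: p = 12, q = -5, r = 12.
Plug into h(y) = y^3 - p y^2 - 4 r y + (4 p r - q^2):
  h(y) = y^3 - (12) y^2 - 4*(12) y + (4*(12)*(12) - (-5)^2)
       = y^3 + (-12) y^2 + (-48) y + (551).
Simplifying: h(y) = y^3 - 12*y^2 - 48*y + 551.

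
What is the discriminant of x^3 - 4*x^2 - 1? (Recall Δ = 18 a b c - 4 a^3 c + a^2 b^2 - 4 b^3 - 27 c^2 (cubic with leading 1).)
Δ = -283

For x^3 + a x^2 + b x + c the discriminant is Δ = 18 a b c - 4 a^3 c + a^2 b^2 - 4 b^3 - 27 c^2.
Plug a = -4, b = 0, c = -1:
  18*(-4)*(0)*(-1) - 4*(-4)^3*(-1) + (-4)^2*(0)^2 - 4*(0)^3 - 27*(-1)^2
  = 0 + (-256) + 0 + (0) + (-27)
  = -283.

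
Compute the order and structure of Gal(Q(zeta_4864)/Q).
|Gal(Q(zeta_4864)/Q)| = phi(4864) = 2304; group ≅ (Z/4864Z)^* ≅ Z/2Z × Z/18Z × Z/64Z

The n-th cyclotomic polynomial Φ_4864(x) is the minimal polynomial of zeta_4864 over Q and has degree phi(4864) = 2304. So Q(zeta_4864) is a degree-2304 Galois extension with Galois group (Z/4864Z)^*. By CRT, (Z/4864Z)^* ≅ (Z/256Z)^* × (Z/19Z)^*. Each prime-power unit group is (Z/256Z)^* ≅ Z/2Z × Z/64Z; (Z/19Z)^* ≅ Z/18Z. Hence Gal(Q(zeta_4864)/Q) ≅ Z/2Z × Z/18Z × Z/64Z.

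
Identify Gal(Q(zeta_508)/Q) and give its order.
|Gal(Q(zeta_508)/Q)| = phi(508) = 252; group ≅ (Z/508Z)^* ≅ Z/2Z × Z/126Z

The n-th cyclotomic polynomial Φ_508(x) is the minimal polynomial of zeta_508 over Q and has degree phi(508) = 252. So Q(zeta_508) is a degree-252 Galois extension with Galois group (Z/508Z)^*. By CRT, (Z/508Z)^* ≅ (Z/4Z)^* × (Z/127Z)^*. Each prime-power unit group is (Z/4Z)^* ≅ Z/2Z; (Z/127Z)^* ≅ Z/126Z. Hence Gal(Q(zeta_508)/Q) ≅ Z/2Z × Z/126Z.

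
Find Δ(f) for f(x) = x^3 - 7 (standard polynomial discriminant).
Δ = -1323

For a depressed cubic x^3 + p x + q the discriminant is Δ = -4 p^3 - 27 q^2 = -4*(0)^3 - 27*(-7)^2 = 0 - 1323 = -1323.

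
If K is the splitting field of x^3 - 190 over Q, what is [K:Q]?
[K:Q] = 6

x^3 - 190 has one real root r = 190^(1/3) and two complex roots r*zeta_3, r*zeta_3^2 where zeta_3 = e^(2*pi*i/3). The splitting field is Q(r, zeta_3). [Q(r):Q] = 3 and [Q(zeta_3):Q] = 2 with gcd = 1, so [Q(r, zeta_3):Q] = 3 * 2 = 6.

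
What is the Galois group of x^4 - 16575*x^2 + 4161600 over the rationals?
Gal(K/Q) = Z/2Z (cyclic of order 2)

f factors as (x^2 - 255)(x^2 - 16320), so the splitting field is K = Q(sqrt(255), sqrt(16320)). The squarefree part of 255 is 255 and the squarefree part of 16320 is also 255, so sqrt(255) and sqrt(16320) are both rational multiples of sqrt(255). Hence Q(sqrt(255)) = Q(sqrt(16320)) = Q(sqrt(255)), and the splitting field collapses to a single degree-2 extension with Galois group Z/2Z.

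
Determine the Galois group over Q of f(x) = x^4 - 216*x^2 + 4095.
Gal(K/Q) = V_4 (Klein four-group, Z/2Z × Z/2Z)

f factors as (x^2 - 195)(x^2 - 21), so the splitting field is K = Q(sqrt(195), sqrt(21)). The elements 195, 21, 4095 are all non-squares in Q, so sqrt(195) and sqrt(21) generate independent quadratic extensions. Thus [K:Q] = 4 and Gal(K/Q) is generated by the two order-2 automorphisms sqrt(195) ↦ -sqrt(195) and sqrt(21) ↦ -sqrt(21), giving V_4.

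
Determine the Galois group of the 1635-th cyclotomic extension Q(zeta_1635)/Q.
|Gal(Q(zeta_1635)/Q)| = phi(1635) = 864; group ≅ (Z/1635Z)^* ≅ Z/2Z × Z/4Z × Z/108Z

The n-th cyclotomic polynomial Φ_1635(x) is the minimal polynomial of zeta_1635 over Q and has degree phi(1635) = 864. So Q(zeta_1635) is a degree-864 Galois extension with Galois group (Z/1635Z)^*. By CRT, (Z/1635Z)^* ≅ (Z/3Z)^* × (Z/5Z)^* × (Z/109Z)^*. Each prime-power unit group is (Z/3Z)^* ≅ Z/2Z; (Z/5Z)^* ≅ Z/4Z; (Z/109Z)^* ≅ Z/108Z. Hence Gal(Q(zeta_1635)/Q) ≅ Z/2Z × Z/4Z × Z/108Z.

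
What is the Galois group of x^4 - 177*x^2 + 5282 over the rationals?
Gal(K/Q) = V_4 (Klein four-group, Z/2Z × Z/2Z)

f factors as (x^2 - 139)(x^2 - 38), so the splitting field is K = Q(sqrt(139), sqrt(38)). The elements 139, 38, 5282 are all non-squares in Q, so sqrt(139) and sqrt(38) generate independent quadratic extensions. Thus [K:Q] = 4 and Gal(K/Q) is generated by the two order-2 automorphisms sqrt(139) ↦ -sqrt(139) and sqrt(38) ↦ -sqrt(38), giving V_4.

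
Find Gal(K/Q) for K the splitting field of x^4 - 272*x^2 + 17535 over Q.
Gal(K/Q) = V_4 (Klein four-group, Z/2Z × Z/2Z)

f factors as (x^2 - 167)(x^2 - 105), so the splitting field is K = Q(sqrt(167), sqrt(105)). The elements 167, 105, 17535 are all non-squares in Q, so sqrt(167) and sqrt(105) generate independent quadratic extensions. Thus [K:Q] = 4 and Gal(K/Q) is generated by the two order-2 automorphisms sqrt(167) ↦ -sqrt(167) and sqrt(105) ↦ -sqrt(105), giving V_4.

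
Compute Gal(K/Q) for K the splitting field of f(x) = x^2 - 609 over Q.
Gal(K/Q) = Z/2Z (cyclic of order 2)

x^2 - 609 is irreducible over Q since 609 is not a rational square. The splitting field Q(sqrt(609)) has degree 2 over Q, and its unique nontrivial automorphism is sqrt(609) ↦ -sqrt(609). Hence Gal(Q(sqrt(609))/Q) = Z/2Z.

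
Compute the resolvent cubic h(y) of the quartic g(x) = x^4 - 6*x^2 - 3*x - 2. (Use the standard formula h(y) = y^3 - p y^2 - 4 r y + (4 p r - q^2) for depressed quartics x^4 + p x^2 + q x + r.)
h(y) = y^3 + 6*y^2 + 8*y + 39

Identify coefficients: p = -6, q = -3, r = -2.
Plug into h(y) = y^3 - p y^2 - 4 r y + (4 p r - q^2):
  h(y) = y^3 - (-6) y^2 - 4*(-2) y + (4*(-6)*(-2) - (-3)^2)
       = y^3 + (6) y^2 + (8) y + (39).
Simplifying: h(y) = y^3 + 6*y^2 + 8*y + 39.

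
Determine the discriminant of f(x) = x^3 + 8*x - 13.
Δ = -6611

For a depressed cubic x^3 + p x + q the discriminant is Δ = -4 p^3 - 27 q^2 = -4*(8)^3 - 27*(-13)^2 = -2048 - 4563 = -6611.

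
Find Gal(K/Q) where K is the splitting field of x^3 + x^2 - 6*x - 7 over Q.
Gal(K/Q) = A_3 (cyclic of order 3)

Compute the discriminant of x^3 + (1)*x^2 + (-6)*x + (-7): Δ = 361. Since Δ is a perfect square (Δ = 19^2), the Galois group is contained in A_3. Irreducibility forces the group to be transitive on three roots, so Gal = A_3.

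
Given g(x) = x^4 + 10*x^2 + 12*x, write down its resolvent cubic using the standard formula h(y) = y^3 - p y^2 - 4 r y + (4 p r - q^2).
h(y) = y^3 - 10*y^2 - 144

Identify coefficients: p = 10, q = 12, r = 0.
Plug into h(y) = y^3 - p y^2 - 4 r y + (4 p r - q^2):
  h(y) = y^3 - (10) y^2 - 4*(0) y + (4*(10)*(0) - (12)^2)
       = y^3 + (-10) y^2 + (0) y + (-144).
Simplifying: h(y) = y^3 - 10*y^2 - 144.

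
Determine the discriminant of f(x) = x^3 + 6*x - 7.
Δ = -2187

For a depressed cubic x^3 + p x + q the discriminant is Δ = -4 p^3 - 27 q^2 = -4*(6)^3 - 27*(-7)^2 = -864 - 1323 = -2187.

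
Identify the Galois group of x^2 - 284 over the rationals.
Gal(K/Q) = Z/2Z (cyclic of order 2)

x^2 - 284 is irreducible over Q since 284 is not a rational square. The splitting field Q(sqrt(284)) has degree 2 over Q, and its unique nontrivial automorphism is sqrt(284) ↦ -sqrt(284). Hence Gal(Q(sqrt(284))/Q) = Z/2Z.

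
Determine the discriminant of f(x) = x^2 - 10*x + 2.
Δ = 92

For a quadratic a x^2 + b x + c the discriminant is Δ = b^2 - 4ac = (-10)^2 - 4*(1)*(2) = 100 - (8) = 92.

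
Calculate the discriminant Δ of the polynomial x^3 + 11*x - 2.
Δ = -5432

For a depressed cubic x^3 + p x + q the discriminant is Δ = -4 p^3 - 27 q^2 = -4*(11)^3 - 27*(-2)^2 = -5324 - 108 = -5432.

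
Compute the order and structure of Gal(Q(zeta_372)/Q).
|Gal(Q(zeta_372)/Q)| = phi(372) = 120; group ≅ (Z/372Z)^* ≅ Z/2Z × Z/2Z × Z/30Z

The n-th cyclotomic polynomial Φ_372(x) is the minimal polynomial of zeta_372 over Q and has degree phi(372) = 120. So Q(zeta_372) is a degree-120 Galois extension with Galois group (Z/372Z)^*. By CRT, (Z/372Z)^* ≅ (Z/4Z)^* × (Z/3Z)^* × (Z/31Z)^*. Each prime-power unit group is (Z/4Z)^* ≅ Z/2Z; (Z/3Z)^* ≅ Z/2Z; (Z/31Z)^* ≅ Z/30Z. Hence Gal(Q(zeta_372)/Q) ≅ Z/2Z × Z/2Z × Z/30Z.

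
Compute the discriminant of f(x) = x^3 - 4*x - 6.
Δ = -716

For a depressed cubic x^3 + p x + q the discriminant is Δ = -4 p^3 - 27 q^2 = -4*(-4)^3 - 27*(-6)^2 = 256 - 972 = -716.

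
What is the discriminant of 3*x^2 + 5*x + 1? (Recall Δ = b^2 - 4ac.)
Δ = 13

For a quadratic a x^2 + b x + c the discriminant is Δ = b^2 - 4ac = (5)^2 - 4*(3)*(1) = 25 - (12) = 13.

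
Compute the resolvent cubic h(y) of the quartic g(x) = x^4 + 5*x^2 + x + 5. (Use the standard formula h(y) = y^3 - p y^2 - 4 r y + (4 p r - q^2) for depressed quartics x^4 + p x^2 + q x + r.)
h(y) = y^3 - 5*y^2 - 20*y + 99

Identify coefficients: p = 5, q = 1, r = 5.
Plug into h(y) = y^3 - p y^2 - 4 r y + (4 p r - q^2):
  h(y) = y^3 - (5) y^2 - 4*(5) y + (4*(5)*(5) - (1)^2)
       = y^3 + (-5) y^2 + (-20) y + (99).
Simplifying: h(y) = y^3 - 5*y^2 - 20*y + 99.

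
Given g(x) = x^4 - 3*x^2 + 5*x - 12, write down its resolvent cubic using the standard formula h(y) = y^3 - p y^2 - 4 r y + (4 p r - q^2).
h(y) = y^3 + 3*y^2 + 48*y + 119

Identify coefficients: p = -3, q = 5, r = -12.
Plug into h(y) = y^3 - p y^2 - 4 r y + (4 p r - q^2):
  h(y) = y^3 - (-3) y^2 - 4*(-12) y + (4*(-3)*(-12) - (5)^2)
       = y^3 + (3) y^2 + (48) y + (119).
Simplifying: h(y) = y^3 + 3*y^2 + 48*y + 119.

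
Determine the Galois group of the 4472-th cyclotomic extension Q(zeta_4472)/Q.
|Gal(Q(zeta_4472)/Q)| = phi(4472) = 2016; group ≅ (Z/4472Z)^* ≅ Z/2Z × Z/2Z × Z/12Z × Z/42Z

The n-th cyclotomic polynomial Φ_4472(x) is the minimal polynomial of zeta_4472 over Q and has degree phi(4472) = 2016. So Q(zeta_4472) is a degree-2016 Galois extension with Galois group (Z/4472Z)^*. By CRT, (Z/4472Z)^* ≅ (Z/8Z)^* × (Z/13Z)^* × (Z/43Z)^*. Each prime-power unit group is (Z/8Z)^* ≅ Z/2Z × Z/2Z; (Z/13Z)^* ≅ Z/12Z; (Z/43Z)^* ≅ Z/42Z. Hence Gal(Q(zeta_4472)/Q) ≅ Z/2Z × Z/2Z × Z/12Z × Z/42Z.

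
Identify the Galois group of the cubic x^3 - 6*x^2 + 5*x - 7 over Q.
Gal(K/Q) = S_3 (symmetric group of order 6)

Compute the discriminant of x^3 + (-6)*x^2 + (5)*x + (-7): Δ = -3191. Since Δ is not a rational square, the Galois group is not contained in A_3; it must be the full S_3 (irreducibility of the cubic rules out anything smaller).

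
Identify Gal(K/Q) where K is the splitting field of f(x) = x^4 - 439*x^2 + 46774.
Gal(K/Q) = V_4 (Klein four-group, Z/2Z × Z/2Z)

f factors as (x^2 - 257)(x^2 - 182), so the splitting field is K = Q(sqrt(257), sqrt(182)). The elements 257, 182, 46774 are all non-squares in Q, so sqrt(257) and sqrt(182) generate independent quadratic extensions. Thus [K:Q] = 4 and Gal(K/Q) is generated by the two order-2 automorphisms sqrt(257) ↦ -sqrt(257) and sqrt(182) ↦ -sqrt(182), giving V_4.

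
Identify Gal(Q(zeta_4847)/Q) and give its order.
|Gal(Q(zeta_4847)/Q)| = phi(4847) = 4680; group ≅ (Z/4847Z)^* ≅ Z/36Z × Z/130Z

The n-th cyclotomic polynomial Φ_4847(x) is the minimal polynomial of zeta_4847 over Q and has degree phi(4847) = 4680. So Q(zeta_4847) is a degree-4680 Galois extension with Galois group (Z/4847Z)^*. By CRT, (Z/4847Z)^* ≅ (Z/37Z)^* × (Z/131Z)^*. Each prime-power unit group is (Z/37Z)^* ≅ Z/36Z; (Z/131Z)^* ≅ Z/130Z. Hence Gal(Q(zeta_4847)/Q) ≅ Z/36Z × Z/130Z.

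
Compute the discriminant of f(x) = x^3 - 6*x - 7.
Δ = -459

For a depressed cubic x^3 + p x + q the discriminant is Δ = -4 p^3 - 27 q^2 = -4*(-6)^3 - 27*(-7)^2 = 864 - 1323 = -459.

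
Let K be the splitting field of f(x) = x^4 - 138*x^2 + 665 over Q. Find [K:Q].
[K:Q] = 4

f factors as (x^2 - 5)(x^2 - 133); the splitting field is K = Q(sqrt(5), sqrt(133)). Since 5, 133, and 665 are all non-squares in Q, the three subfields Q(sqrt(5)), Q(sqrt(133)), Q(sqrt(665)) are distinct degree-2 extensions, so [K:Q] = 4 (Klein four Galois group).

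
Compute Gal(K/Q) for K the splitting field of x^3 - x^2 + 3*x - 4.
Gal(K/Q) = S_3 (symmetric group of order 6)

Compute the discriminant of x^3 + (-1)*x^2 + (3)*x + (-4): Δ = -331. Since Δ is not a rational square, the Galois group is not contained in A_3; it must be the full S_3 (irreducibility of the cubic rules out anything smaller).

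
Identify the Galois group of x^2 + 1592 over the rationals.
Gal(K/Q) = Z/2Z (cyclic of order 2)

x^2 + 1592 is irreducible over Q since -1592 is not a rational square. The splitting field Q(sqrt(-1592)) has degree 2 over Q, and its unique nontrivial automorphism is sqrt(-1592) ↦ -sqrt(-1592). Hence Gal(Q(sqrt(-1592))/Q) = Z/2Z.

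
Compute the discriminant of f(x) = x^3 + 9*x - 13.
Δ = -7479

For a depressed cubic x^3 + p x + q the discriminant is Δ = -4 p^3 - 27 q^2 = -4*(9)^3 - 27*(-13)^2 = -2916 - 4563 = -7479.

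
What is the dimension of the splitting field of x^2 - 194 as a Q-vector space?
[K:Q] = 2

The polynomial x^2 - 194 is irreducible over Q since 194 is not a perfect square. Its splitting field is Q(sqrt(194)), which has degree 2 over Q.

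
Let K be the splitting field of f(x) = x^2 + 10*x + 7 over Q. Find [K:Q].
[K:Q] = 2

The discriminant of x^2 + (10)*x + (7) is b^2 - 4c = 100 - (28) = 72. Since 72 is not a perfect square in Q, the polynomial is irreducible over Q. Its two roots generate a degree-2 extension, so [K:Q] = 2.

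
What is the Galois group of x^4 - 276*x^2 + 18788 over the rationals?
Gal(K/Q) = V_4 (Klein four-group, Z/2Z × Z/2Z)

f factors as (x^2 - 122)(x^2 - 154), so the splitting field is K = Q(sqrt(122), sqrt(154)). The elements 122, 154, 18788 are all non-squares in Q, so sqrt(122) and sqrt(154) generate independent quadratic extensions. Thus [K:Q] = 4 and Gal(K/Q) is generated by the two order-2 automorphisms sqrt(122) ↦ -sqrt(122) and sqrt(154) ↦ -sqrt(154), giving V_4.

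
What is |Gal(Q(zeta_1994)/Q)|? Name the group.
|Gal(Q(zeta_1994)/Q)| = phi(1994) = 996; group ≅ (Z/1994Z)^* ≅ Z/996Z

The n-th cyclotomic polynomial Φ_1994(x) is the minimal polynomial of zeta_1994 over Q and has degree phi(1994) = 996. So Q(zeta_1994) is a degree-996 Galois extension with Galois group (Z/1994Z)^*. By CRT, (Z/1994Z)^* ≅ (Z/2Z)^* × (Z/997Z)^*. Each prime-power unit group is (Z/2Z)^* ≅ trivial group (order 1); (Z/997Z)^* ≅ Z/996Z. Hence Gal(Q(zeta_1994)/Q) ≅ Z/996Z.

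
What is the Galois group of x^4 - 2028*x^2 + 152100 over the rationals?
Gal(K/Q) = Z/2Z (cyclic of order 2)

f factors as (x^2 - 1950)(x^2 - 78), so the splitting field is K = Q(sqrt(1950), sqrt(78)). The squarefree part of 1950 is 78 and the squarefree part of 78 is also 78, so sqrt(1950) and sqrt(78) are both rational multiples of sqrt(78). Hence Q(sqrt(1950)) = Q(sqrt(78)) = Q(sqrt(78)), and the splitting field collapses to a single degree-2 extension with Galois group Z/2Z.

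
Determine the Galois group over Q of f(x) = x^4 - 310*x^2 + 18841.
Gal(K/Q) = V_4 (Klein four-group, Z/2Z × Z/2Z)

f factors as (x^2 - 83)(x^2 - 227), so the splitting field is K = Q(sqrt(83), sqrt(227)). The elements 83, 227, 18841 are all non-squares in Q, so sqrt(83) and sqrt(227) generate independent quadratic extensions. Thus [K:Q] = 4 and Gal(K/Q) is generated by the two order-2 automorphisms sqrt(83) ↦ -sqrt(83) and sqrt(227) ↦ -sqrt(227), giving V_4.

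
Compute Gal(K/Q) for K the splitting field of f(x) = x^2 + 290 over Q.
Gal(K/Q) = Z/2Z (cyclic of order 2)

x^2 + 290 is irreducible over Q since -290 is not a rational square. The splitting field Q(sqrt(-290)) has degree 2 over Q, and its unique nontrivial automorphism is sqrt(-290) ↦ -sqrt(-290). Hence Gal(Q(sqrt(-290))/Q) = Z/2Z.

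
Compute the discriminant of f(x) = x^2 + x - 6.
Δ = 25

For a quadratic a x^2 + b x + c the discriminant is Δ = b^2 - 4ac = (1)^2 - 4*(1)*(-6) = 1 - (-24) = 25.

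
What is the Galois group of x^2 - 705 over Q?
Gal(K/Q) = Z/2Z (cyclic of order 2)

x^2 - 705 is irreducible over Q since 705 is not a rational square. The splitting field Q(sqrt(705)) has degree 2 over Q, and its unique nontrivial automorphism is sqrt(705) ↦ -sqrt(705). Hence Gal(Q(sqrt(705))/Q) = Z/2Z.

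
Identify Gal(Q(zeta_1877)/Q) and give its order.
|Gal(Q(zeta_1877)/Q)| = phi(1877) = 1876; group ≅ (Z/1877Z)^* ≅ Z/1876Z

The n-th cyclotomic polynomial Φ_1877(x) is the minimal polynomial of zeta_1877 over Q and has degree phi(1877) = 1876. So Q(zeta_1877) is a degree-1876 Galois extension with Galois group (Z/1877Z)^*. (Z/1877Z)^* is cyclic since 1877 is an odd prime power (or 4). Hence Gal(Q(zeta_1877)/Q) ≅ Z/1876Z.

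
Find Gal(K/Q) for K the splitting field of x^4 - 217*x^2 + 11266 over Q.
Gal(K/Q) = V_4 (Klein four-group, Z/2Z × Z/2Z)

f factors as (x^2 - 131)(x^2 - 86), so the splitting field is K = Q(sqrt(131), sqrt(86)). The elements 131, 86, 11266 are all non-squares in Q, so sqrt(131) and sqrt(86) generate independent quadratic extensions. Thus [K:Q] = 4 and Gal(K/Q) is generated by the two order-2 automorphisms sqrt(131) ↦ -sqrt(131) and sqrt(86) ↦ -sqrt(86), giving V_4.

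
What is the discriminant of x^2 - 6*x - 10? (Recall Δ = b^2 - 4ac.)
Δ = 76

For a quadratic a x^2 + b x + c the discriminant is Δ = b^2 - 4ac = (-6)^2 - 4*(1)*(-10) = 36 - (-40) = 76.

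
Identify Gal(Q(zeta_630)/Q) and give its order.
|Gal(Q(zeta_630)/Q)| = phi(630) = 144; group ≅ (Z/630Z)^* ≅ Z/4Z × Z/6Z × Z/6Z

The n-th cyclotomic polynomial Φ_630(x) is the minimal polynomial of zeta_630 over Q and has degree phi(630) = 144. So Q(zeta_630) is a degree-144 Galois extension with Galois group (Z/630Z)^*. By CRT, (Z/630Z)^* ≅ (Z/2Z)^* × (Z/9Z)^* × (Z/5Z)^* × (Z/7Z)^*. Each prime-power unit group is (Z/2Z)^* ≅ trivial group (order 1); (Z/9Z)^* ≅ Z/6Z; (Z/5Z)^* ≅ Z/4Z; (Z/7Z)^* ≅ Z/6Z. Hence Gal(Q(zeta_630)/Q) ≅ Z/4Z × Z/6Z × Z/6Z.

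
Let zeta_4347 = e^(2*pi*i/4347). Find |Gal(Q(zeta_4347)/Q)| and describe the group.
|Gal(Q(zeta_4347)/Q)| = phi(4347) = 2376; group ≅ (Z/4347Z)^* ≅ Z/6Z × Z/18Z × Z/22Z

The n-th cyclotomic polynomial Φ_4347(x) is the minimal polynomial of zeta_4347 over Q and has degree phi(4347) = 2376. So Q(zeta_4347) is a degree-2376 Galois extension with Galois group (Z/4347Z)^*. By CRT, (Z/4347Z)^* ≅ (Z/27Z)^* × (Z/7Z)^* × (Z/23Z)^*. Each prime-power unit group is (Z/27Z)^* ≅ Z/18Z; (Z/7Z)^* ≅ Z/6Z; (Z/23Z)^* ≅ Z/22Z. Hence Gal(Q(zeta_4347)/Q) ≅ Z/6Z × Z/18Z × Z/22Z.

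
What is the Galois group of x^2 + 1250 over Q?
Gal(K/Q) = Z/2Z (cyclic of order 2)

x^2 + 1250 is irreducible over Q since -1250 is not a rational square. The splitting field Q(sqrt(-1250)) has degree 2 over Q, and its unique nontrivial automorphism is sqrt(-1250) ↦ -sqrt(-1250). Hence Gal(Q(sqrt(-1250))/Q) = Z/2Z.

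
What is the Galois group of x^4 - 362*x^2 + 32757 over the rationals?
Gal(K/Q) = V_4 (Klein four-group, Z/2Z × Z/2Z)

f factors as (x^2 - 179)(x^2 - 183), so the splitting field is K = Q(sqrt(179), sqrt(183)). The elements 179, 183, 32757 are all non-squares in Q, so sqrt(179) and sqrt(183) generate independent quadratic extensions. Thus [K:Q] = 4 and Gal(K/Q) is generated by the two order-2 automorphisms sqrt(179) ↦ -sqrt(179) and sqrt(183) ↦ -sqrt(183), giving V_4.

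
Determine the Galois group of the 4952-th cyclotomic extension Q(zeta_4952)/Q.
|Gal(Q(zeta_4952)/Q)| = phi(4952) = 2472; group ≅ (Z/4952Z)^* ≅ Z/2Z × Z/2Z × Z/618Z

The n-th cyclotomic polynomial Φ_4952(x) is the minimal polynomial of zeta_4952 over Q and has degree phi(4952) = 2472. So Q(zeta_4952) is a degree-2472 Galois extension with Galois group (Z/4952Z)^*. By CRT, (Z/4952Z)^* ≅ (Z/8Z)^* × (Z/619Z)^*. Each prime-power unit group is (Z/8Z)^* ≅ Z/2Z × Z/2Z; (Z/619Z)^* ≅ Z/618Z. Hence Gal(Q(zeta_4952)/Q) ≅ Z/2Z × Z/2Z × Z/618Z.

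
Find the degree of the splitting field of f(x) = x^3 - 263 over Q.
[K:Q] = 6

x^3 - 263 has one real root r = 263^(1/3) and two complex roots r*zeta_3, r*zeta_3^2 where zeta_3 = e^(2*pi*i/3). The splitting field is Q(r, zeta_3). [Q(r):Q] = 3 and [Q(zeta_3):Q] = 2 with gcd = 1, so [Q(r, zeta_3):Q] = 3 * 2 = 6.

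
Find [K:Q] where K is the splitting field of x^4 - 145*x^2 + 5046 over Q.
[K:Q] = 4

f factors as (x^2 - 58)(x^2 - 87); the splitting field is K = Q(sqrt(58), sqrt(87)). Since 58, 87, and 5046 are all non-squares in Q, the three subfields Q(sqrt(58)), Q(sqrt(87)), Q(sqrt(5046)) are distinct degree-2 extensions, so [K:Q] = 4 (Klein four Galois group).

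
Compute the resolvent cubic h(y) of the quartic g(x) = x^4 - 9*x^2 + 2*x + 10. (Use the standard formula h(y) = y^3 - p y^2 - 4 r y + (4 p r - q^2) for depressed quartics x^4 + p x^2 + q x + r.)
h(y) = y^3 + 9*y^2 - 40*y - 364

Identify coefficients: p = -9, q = 2, r = 10.
Plug into h(y) = y^3 - p y^2 - 4 r y + (4 p r - q^2):
  h(y) = y^3 - (-9) y^2 - 4*(10) y + (4*(-9)*(10) - (2)^2)
       = y^3 + (9) y^2 + (-40) y + (-364).
Simplifying: h(y) = y^3 + 9*y^2 - 40*y - 364.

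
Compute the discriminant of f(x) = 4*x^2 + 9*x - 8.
Δ = 209

For a quadratic a x^2 + b x + c the discriminant is Δ = b^2 - 4ac = (9)^2 - 4*(4)*(-8) = 81 - (-128) = 209.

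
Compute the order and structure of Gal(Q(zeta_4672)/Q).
|Gal(Q(zeta_4672)/Q)| = phi(4672) = 2304; group ≅ (Z/4672Z)^* ≅ Z/2Z × Z/16Z × Z/72Z

The n-th cyclotomic polynomial Φ_4672(x) is the minimal polynomial of zeta_4672 over Q and has degree phi(4672) = 2304. So Q(zeta_4672) is a degree-2304 Galois extension with Galois group (Z/4672Z)^*. By CRT, (Z/4672Z)^* ≅ (Z/64Z)^* × (Z/73Z)^*. Each prime-power unit group is (Z/64Z)^* ≅ Z/2Z × Z/16Z; (Z/73Z)^* ≅ Z/72Z. Hence Gal(Q(zeta_4672)/Q) ≅ Z/2Z × Z/16Z × Z/72Z.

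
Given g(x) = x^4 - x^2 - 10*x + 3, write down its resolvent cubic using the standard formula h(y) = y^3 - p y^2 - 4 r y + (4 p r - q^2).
h(y) = y^3 + y^2 - 12*y - 112

Identify coefficients: p = -1, q = -10, r = 3.
Plug into h(y) = y^3 - p y^2 - 4 r y + (4 p r - q^2):
  h(y) = y^3 - (-1) y^2 - 4*(3) y + (4*(-1)*(3) - (-10)^2)
       = y^3 + (1) y^2 + (-12) y + (-112).
Simplifying: h(y) = y^3 + y^2 - 12*y - 112.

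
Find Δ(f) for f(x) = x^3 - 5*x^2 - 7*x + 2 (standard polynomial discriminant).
Δ = 4749

For x^3 + a x^2 + b x + c the discriminant is Δ = 18 a b c - 4 a^3 c + a^2 b^2 - 4 b^3 - 27 c^2.
Plug a = -5, b = -7, c = 2:
  18*(-5)*(-7)*(2) - 4*(-5)^3*(2) + (-5)^2*(-7)^2 - 4*(-7)^3 - 27*(2)^2
  = 1260 + (1000) + 1225 + (1372) + (-108)
  = 4749.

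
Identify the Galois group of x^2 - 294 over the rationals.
Gal(K/Q) = Z/2Z (cyclic of order 2)

x^2 - 294 is irreducible over Q since 294 is not a rational square. The splitting field Q(sqrt(294)) has degree 2 over Q, and its unique nontrivial automorphism is sqrt(294) ↦ -sqrt(294). Hence Gal(Q(sqrt(294))/Q) = Z/2Z.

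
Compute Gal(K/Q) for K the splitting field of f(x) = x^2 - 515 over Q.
Gal(K/Q) = Z/2Z (cyclic of order 2)

x^2 - 515 is irreducible over Q since 515 is not a rational square. The splitting field Q(sqrt(515)) has degree 2 over Q, and its unique nontrivial automorphism is sqrt(515) ↦ -sqrt(515). Hence Gal(Q(sqrt(515))/Q) = Z/2Z.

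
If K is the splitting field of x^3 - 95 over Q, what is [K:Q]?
[K:Q] = 6

x^3 - 95 has one real root r = 95^(1/3) and two complex roots r*zeta_3, r*zeta_3^2 where zeta_3 = e^(2*pi*i/3). The splitting field is Q(r, zeta_3). [Q(r):Q] = 3 and [Q(zeta_3):Q] = 2 with gcd = 1, so [Q(r, zeta_3):Q] = 3 * 2 = 6.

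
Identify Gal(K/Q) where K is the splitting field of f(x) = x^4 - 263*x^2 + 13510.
Gal(K/Q) = V_4 (Klein four-group, Z/2Z × Z/2Z)

f factors as (x^2 - 193)(x^2 - 70), so the splitting field is K = Q(sqrt(193), sqrt(70)). The elements 193, 70, 13510 are all non-squares in Q, so sqrt(193) and sqrt(70) generate independent quadratic extensions. Thus [K:Q] = 4 and Gal(K/Q) is generated by the two order-2 automorphisms sqrt(193) ↦ -sqrt(193) and sqrt(70) ↦ -sqrt(70), giving V_4.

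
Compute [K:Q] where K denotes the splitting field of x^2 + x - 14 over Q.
[K:Q] = 2

The discriminant of x^2 + (1)*x + (-14) is b^2 - 4c = 1 - (-56) = 57. Since 57 is not a perfect square in Q, the polynomial is irreducible over Q. Its two roots generate a degree-2 extension, so [K:Q] = 2.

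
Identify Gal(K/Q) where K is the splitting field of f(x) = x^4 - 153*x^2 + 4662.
Gal(K/Q) = V_4 (Klein four-group, Z/2Z × Z/2Z)

f factors as (x^2 - 42)(x^2 - 111), so the splitting field is K = Q(sqrt(42), sqrt(111)). The elements 42, 111, 4662 are all non-squares in Q, so sqrt(42) and sqrt(111) generate independent quadratic extensions. Thus [K:Q] = 4 and Gal(K/Q) is generated by the two order-2 automorphisms sqrt(42) ↦ -sqrt(42) and sqrt(111) ↦ -sqrt(111), giving V_4.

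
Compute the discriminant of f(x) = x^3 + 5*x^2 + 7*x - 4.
Δ = -1099

For x^3 + a x^2 + b x + c the discriminant is Δ = 18 a b c - 4 a^3 c + a^2 b^2 - 4 b^3 - 27 c^2.
Plug a = 5, b = 7, c = -4:
  18*(5)*(7)*(-4) - 4*(5)^3*(-4) + (5)^2*(7)^2 - 4*(7)^3 - 27*(-4)^2
  = -2520 + (2000) + 1225 + (-1372) + (-432)
  = -1099.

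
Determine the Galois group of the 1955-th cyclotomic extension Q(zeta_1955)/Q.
|Gal(Q(zeta_1955)/Q)| = phi(1955) = 1408; group ≅ (Z/1955Z)^* ≅ Z/4Z × Z/16Z × Z/22Z

The n-th cyclotomic polynomial Φ_1955(x) is the minimal polynomial of zeta_1955 over Q and has degree phi(1955) = 1408. So Q(zeta_1955) is a degree-1408 Galois extension with Galois group (Z/1955Z)^*. By CRT, (Z/1955Z)^* ≅ (Z/5Z)^* × (Z/17Z)^* × (Z/23Z)^*. Each prime-power unit group is (Z/5Z)^* ≅ Z/4Z; (Z/17Z)^* ≅ Z/16Z; (Z/23Z)^* ≅ Z/22Z. Hence Gal(Q(zeta_1955)/Q) ≅ Z/4Z × Z/16Z × Z/22Z.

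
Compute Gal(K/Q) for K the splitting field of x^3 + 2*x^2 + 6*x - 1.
Gal(K/Q) = S_3 (symmetric group of order 6)

Compute the discriminant of x^3 + (2)*x^2 + (6)*x + (-1): Δ = -931. Since Δ is not a rational square, the Galois group is not contained in A_3; it must be the full S_3 (irreducibility of the cubic rules out anything smaller).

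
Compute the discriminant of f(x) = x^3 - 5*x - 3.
Δ = 257

For a depressed cubic x^3 + p x + q the discriminant is Δ = -4 p^3 - 27 q^2 = -4*(-5)^3 - 27*(-3)^2 = 500 - 243 = 257.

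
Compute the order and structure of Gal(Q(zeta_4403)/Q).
|Gal(Q(zeta_4403)/Q)| = phi(4403) = 3456; group ≅ (Z/4403Z)^* ≅ Z/6Z × Z/16Z × Z/36Z

The n-th cyclotomic polynomial Φ_4403(x) is the minimal polynomial of zeta_4403 over Q and has degree phi(4403) = 3456. So Q(zeta_4403) is a degree-3456 Galois extension with Galois group (Z/4403Z)^*. By CRT, (Z/4403Z)^* ≅ (Z/7Z)^* × (Z/17Z)^* × (Z/37Z)^*. Each prime-power unit group is (Z/7Z)^* ≅ Z/6Z; (Z/17Z)^* ≅ Z/16Z; (Z/37Z)^* ≅ Z/36Z. Hence Gal(Q(zeta_4403)/Q) ≅ Z/6Z × Z/16Z × Z/36Z.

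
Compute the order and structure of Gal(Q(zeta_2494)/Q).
|Gal(Q(zeta_2494)/Q)| = phi(2494) = 1176; group ≅ (Z/2494Z)^* ≅ Z/28Z × Z/42Z

The n-th cyclotomic polynomial Φ_2494(x) is the minimal polynomial of zeta_2494 over Q and has degree phi(2494) = 1176. So Q(zeta_2494) is a degree-1176 Galois extension with Galois group (Z/2494Z)^*. By CRT, (Z/2494Z)^* ≅ (Z/2Z)^* × (Z/29Z)^* × (Z/43Z)^*. Each prime-power unit group is (Z/2Z)^* ≅ trivial group (order 1); (Z/29Z)^* ≅ Z/28Z; (Z/43Z)^* ≅ Z/42Z. Hence Gal(Q(zeta_2494)/Q) ≅ Z/28Z × Z/42Z.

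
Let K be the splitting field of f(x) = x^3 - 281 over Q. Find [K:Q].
[K:Q] = 6

x^3 - 281 has one real root r = 281^(1/3) and two complex roots r*zeta_3, r*zeta_3^2 where zeta_3 = e^(2*pi*i/3). The splitting field is Q(r, zeta_3). [Q(r):Q] = 3 and [Q(zeta_3):Q] = 2 with gcd = 1, so [Q(r, zeta_3):Q] = 3 * 2 = 6.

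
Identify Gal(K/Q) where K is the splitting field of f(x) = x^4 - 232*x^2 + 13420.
Gal(K/Q) = V_4 (Klein four-group, Z/2Z × Z/2Z)

f factors as (x^2 - 110)(x^2 - 122), so the splitting field is K = Q(sqrt(110), sqrt(122)). The elements 110, 122, 13420 are all non-squares in Q, so sqrt(110) and sqrt(122) generate independent quadratic extensions. Thus [K:Q] = 4 and Gal(K/Q) is generated by the two order-2 automorphisms sqrt(110) ↦ -sqrt(110) and sqrt(122) ↦ -sqrt(122), giving V_4.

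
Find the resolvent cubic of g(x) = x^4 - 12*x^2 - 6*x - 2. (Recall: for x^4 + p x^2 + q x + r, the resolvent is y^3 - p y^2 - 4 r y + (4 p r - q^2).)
h(y) = y^3 + 12*y^2 + 8*y + 60

Identify coefficients: p = -12, q = -6, r = -2.
Plug into h(y) = y^3 - p y^2 - 4 r y + (4 p r - q^2):
  h(y) = y^3 - (-12) y^2 - 4*(-2) y + (4*(-12)*(-2) - (-6)^2)
       = y^3 + (12) y^2 + (8) y + (60).
Simplifying: h(y) = y^3 + 12*y^2 + 8*y + 60.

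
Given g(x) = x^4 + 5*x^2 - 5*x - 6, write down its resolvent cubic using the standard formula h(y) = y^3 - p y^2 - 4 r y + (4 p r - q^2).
h(y) = y^3 - 5*y^2 + 24*y - 145

Identify coefficients: p = 5, q = -5, r = -6.
Plug into h(y) = y^3 - p y^2 - 4 r y + (4 p r - q^2):
  h(y) = y^3 - (5) y^2 - 4*(-6) y + (4*(5)*(-6) - (-5)^2)
       = y^3 + (-5) y^2 + (24) y + (-145).
Simplifying: h(y) = y^3 - 5*y^2 + 24*y - 145.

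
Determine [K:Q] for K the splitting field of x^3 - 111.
[K:Q] = 6

x^3 - 111 has one real root r = 111^(1/3) and two complex roots r*zeta_3, r*zeta_3^2 where zeta_3 = e^(2*pi*i/3). The splitting field is Q(r, zeta_3). [Q(r):Q] = 3 and [Q(zeta_3):Q] = 2 with gcd = 1, so [Q(r, zeta_3):Q] = 3 * 2 = 6.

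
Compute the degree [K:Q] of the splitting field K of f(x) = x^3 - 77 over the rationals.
[K:Q] = 6

x^3 - 77 has one real root r = 77^(1/3) and two complex roots r*zeta_3, r*zeta_3^2 where zeta_3 = e^(2*pi*i/3). The splitting field is Q(r, zeta_3). [Q(r):Q] = 3 and [Q(zeta_3):Q] = 2 with gcd = 1, so [Q(r, zeta_3):Q] = 3 * 2 = 6.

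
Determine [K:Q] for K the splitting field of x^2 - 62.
[K:Q] = 2

The polynomial x^2 - 62 is irreducible over Q since 62 is not a perfect square. Its splitting field is Q(sqrt(62)), which has degree 2 over Q.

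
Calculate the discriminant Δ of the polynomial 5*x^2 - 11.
Δ = 220

For a quadratic a x^2 + b x + c the discriminant is Δ = b^2 - 4ac = (0)^2 - 4*(5)*(-11) = 0 - (-220) = 220.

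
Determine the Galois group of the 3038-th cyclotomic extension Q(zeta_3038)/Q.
|Gal(Q(zeta_3038)/Q)| = phi(3038) = 1260; group ≅ (Z/3038Z)^* ≅ Z/30Z × Z/42Z

The n-th cyclotomic polynomial Φ_3038(x) is the minimal polynomial of zeta_3038 over Q and has degree phi(3038) = 1260. So Q(zeta_3038) is a degree-1260 Galois extension with Galois group (Z/3038Z)^*. By CRT, (Z/3038Z)^* ≅ (Z/2Z)^* × (Z/49Z)^* × (Z/31Z)^*. Each prime-power unit group is (Z/2Z)^* ≅ trivial group (order 1); (Z/49Z)^* ≅ Z/42Z; (Z/31Z)^* ≅ Z/30Z. Hence Gal(Q(zeta_3038)/Q) ≅ Z/30Z × Z/42Z.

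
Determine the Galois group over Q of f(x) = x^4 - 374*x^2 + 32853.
Gal(K/Q) = V_4 (Klein four-group, Z/2Z × Z/2Z)

f factors as (x^2 - 233)(x^2 - 141), so the splitting field is K = Q(sqrt(233), sqrt(141)). The elements 233, 141, 32853 are all non-squares in Q, so sqrt(233) and sqrt(141) generate independent quadratic extensions. Thus [K:Q] = 4 and Gal(K/Q) is generated by the two order-2 automorphisms sqrt(233) ↦ -sqrt(233) and sqrt(141) ↦ -sqrt(141), giving V_4.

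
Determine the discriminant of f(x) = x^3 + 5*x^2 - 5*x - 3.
Δ = 3732

For x^3 + a x^2 + b x + c the discriminant is Δ = 18 a b c - 4 a^3 c + a^2 b^2 - 4 b^3 - 27 c^2.
Plug a = 5, b = -5, c = -3:
  18*(5)*(-5)*(-3) - 4*(5)^3*(-3) + (5)^2*(-5)^2 - 4*(-5)^3 - 27*(-3)^2
  = 1350 + (1500) + 625 + (500) + (-243)
  = 3732.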